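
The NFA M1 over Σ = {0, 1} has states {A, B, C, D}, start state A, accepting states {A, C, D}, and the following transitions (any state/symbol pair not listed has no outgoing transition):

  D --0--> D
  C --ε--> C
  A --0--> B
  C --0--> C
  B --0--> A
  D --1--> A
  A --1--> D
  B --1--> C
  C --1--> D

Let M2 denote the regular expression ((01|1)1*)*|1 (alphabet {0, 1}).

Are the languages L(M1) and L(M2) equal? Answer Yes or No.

No

The string 00 is accepted by M1 but rejected by M2.
So L(M1) ≠ L(M2).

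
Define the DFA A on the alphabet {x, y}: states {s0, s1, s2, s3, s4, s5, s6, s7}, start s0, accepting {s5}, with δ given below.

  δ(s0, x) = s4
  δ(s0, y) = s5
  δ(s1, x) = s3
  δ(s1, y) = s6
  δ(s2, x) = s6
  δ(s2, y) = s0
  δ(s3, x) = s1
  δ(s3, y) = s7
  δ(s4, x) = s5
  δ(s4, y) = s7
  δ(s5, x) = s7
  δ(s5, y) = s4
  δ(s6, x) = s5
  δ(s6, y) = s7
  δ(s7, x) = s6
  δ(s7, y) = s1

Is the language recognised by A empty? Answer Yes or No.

The string y is accepted: the run s0 → s5 ends in the accepting state s5.
Since at least one string is accepted, L(A) is not empty.

No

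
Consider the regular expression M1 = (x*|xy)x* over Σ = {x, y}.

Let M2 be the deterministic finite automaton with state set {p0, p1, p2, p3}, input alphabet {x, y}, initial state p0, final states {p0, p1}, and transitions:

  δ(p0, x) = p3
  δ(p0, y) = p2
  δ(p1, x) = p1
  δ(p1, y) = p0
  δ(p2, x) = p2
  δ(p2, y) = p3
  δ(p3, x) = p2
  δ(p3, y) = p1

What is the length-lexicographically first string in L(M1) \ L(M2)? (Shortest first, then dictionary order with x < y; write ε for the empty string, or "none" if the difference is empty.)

The string x is accepted by M1 but not by M2.
No shorter string lies in the difference, and x is the lexicographically first length-1 string in L(M1) \ L(M2).

x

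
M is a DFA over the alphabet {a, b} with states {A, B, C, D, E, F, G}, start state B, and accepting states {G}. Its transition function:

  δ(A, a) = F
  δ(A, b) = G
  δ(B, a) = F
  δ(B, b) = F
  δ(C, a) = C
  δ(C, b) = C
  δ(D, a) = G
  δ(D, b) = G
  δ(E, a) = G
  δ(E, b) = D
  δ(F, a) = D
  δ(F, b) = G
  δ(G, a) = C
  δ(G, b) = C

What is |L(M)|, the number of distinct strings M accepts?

The useful subgraph on states {B, D, F, G} is acyclic, so L(M) is finite; the longest accepting path visits 4 useful states, giving maximum string length 3.
Counting accepting paths from B by length: 2 of length 2, 4 of length 3. Total 6.

6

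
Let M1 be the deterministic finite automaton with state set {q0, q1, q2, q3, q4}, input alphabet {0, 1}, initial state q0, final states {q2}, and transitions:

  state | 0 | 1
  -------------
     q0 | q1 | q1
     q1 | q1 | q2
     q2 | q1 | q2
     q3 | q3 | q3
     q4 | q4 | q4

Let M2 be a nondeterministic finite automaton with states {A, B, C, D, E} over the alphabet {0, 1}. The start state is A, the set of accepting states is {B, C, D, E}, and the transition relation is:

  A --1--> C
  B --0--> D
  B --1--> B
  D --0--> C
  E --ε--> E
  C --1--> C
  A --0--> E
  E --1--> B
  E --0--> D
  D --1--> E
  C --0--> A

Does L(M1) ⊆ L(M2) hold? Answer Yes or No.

Exploring the product automaton M1 × M2 from the start pair (q0, A), following both machines on each input symbol, reaches 8 state pairs: (q0, A), (q1, E), (q1, C), (q1, D), (q2, B), (q1, A), (q2, C), (q2, E).
M1 accepts in {q2} and M2 accepts in {B, C, D, E}. The reachable pairs whose M1-component is accepting are (q2, B), (q2, C), (q2, E); in each of them the M2-component is accepting too, so the product for L(M1) \ L(M2) (M1-component accepting, M2-component rejecting) has no reachable accepting pair and the difference is empty.
Hence every string in L(M1) is also in L(M2).

Yes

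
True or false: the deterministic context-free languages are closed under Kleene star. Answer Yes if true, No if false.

No

L = {c aⁿbⁿ : n≥0} ∪ {cc aⁿb²ⁿ : n≥0} is a DCFL (the number of leading c's fixes which ratio the DPDA checks), but L* is not. Every word of L starts with c, so in a factorisation of the string cc aⁱbʲ (i≥1) into words of L each factor begins at one of the two c's: either the whole string is a single word of L (forcing j = 2i), or it splits as c · (c aⁱbʲ) with c ∈ L (take n = 0) and c aⁱbʲ ∈ L (forcing j = i). Thus L* ∩ cca⁺b* = {cc aⁿbⁿ : n≥1} ∪ {cc aⁿb²ⁿ : n≥1}. A DPDA for L* would give one for this intersection with a regular set, and, started from its configuration after reading cc, one for {aⁿbⁿ : n≥1} ∪ {aⁿb²ⁿ : n≥1}, which no deterministic PDA accepts (a DPDA for it would have a single run on aⁿb²ⁿ, accepting after the prefix aⁿbⁿ and accepting again after n more b's; an ordinary PDA that simulates it on a's and b's and, at any moment when it is accepting, may switch to reading only a fresh letter d while feeding each d to the simulation as a b, would accept aⁱbʲdᵏ (k≥1) exactly when both aⁱbʲ and aⁱbʲ⁺ᵏ are in the language, i.e. its language intersected with the regular set a*b*d⁺ would be exactly {aⁿbⁿdⁿ : n≥1} — impossible, since context-free languages are closed under intersection with regular sets and {aⁿbⁿdⁿ} is not context-free). So L* is not a DCFL.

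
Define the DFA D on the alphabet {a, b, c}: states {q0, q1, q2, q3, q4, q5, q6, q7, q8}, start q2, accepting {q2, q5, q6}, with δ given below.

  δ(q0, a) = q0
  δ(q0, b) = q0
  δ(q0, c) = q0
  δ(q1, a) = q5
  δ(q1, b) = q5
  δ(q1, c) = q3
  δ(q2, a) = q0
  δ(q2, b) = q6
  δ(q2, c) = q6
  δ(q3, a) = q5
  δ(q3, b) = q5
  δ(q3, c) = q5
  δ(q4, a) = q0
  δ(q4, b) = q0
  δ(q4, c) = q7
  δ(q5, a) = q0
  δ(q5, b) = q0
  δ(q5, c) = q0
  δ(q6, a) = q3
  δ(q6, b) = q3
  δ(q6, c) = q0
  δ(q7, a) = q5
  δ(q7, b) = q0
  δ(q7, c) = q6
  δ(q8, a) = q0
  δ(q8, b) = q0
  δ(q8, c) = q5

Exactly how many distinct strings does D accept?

15

The useful subgraph on states {q2, q3, q5, q6} is acyclic, so L(D) is finite; the longest accepting path visits 4 useful states, giving maximum string length 3.
Counting accepting paths from q2 by length: 1 of length 0, 2 of length 1, 12 of length 3. Total 15.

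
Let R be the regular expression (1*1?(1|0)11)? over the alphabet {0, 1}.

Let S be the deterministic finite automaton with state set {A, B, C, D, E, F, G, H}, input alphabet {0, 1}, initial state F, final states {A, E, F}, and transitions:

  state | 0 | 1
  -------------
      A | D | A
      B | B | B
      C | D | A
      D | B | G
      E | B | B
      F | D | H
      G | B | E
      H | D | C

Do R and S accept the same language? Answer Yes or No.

Yes

Converting the expression R to a DFA (subset construction, then merging equivalent states) gives the minimal DFA with states {r0, r1, r2, r3, r4, r5, r6, r7}, start state r0, accepting states {r0, r6, r7} and transitions r0: 0→r1, 1→r2; r1: 0→r3, 1→r4; r2: 0→r1, 1→r5; r3: 0→r3, 1→r3; r4: 0→r3, 1→r6; r5: 0→r1, 1→r7; r6: 0→r3, 1→r3; r7: 0→r1, 1→r7.
Exploring the product automaton R × S from the start pair (r0, F), following both machines on each input symbol, reaches 8 state pairs: (r0, F), (r1, D), (r2, H), (r3, B), (r4, G), (r5, C), (r6, E), (r7, A).
R accepts in {r0, r6, r7} and S accepts in {A, E, F}. In every reachable pair the two components are either both accepting — (r0, F), (r6, E), (r7, A) — or both non-accepting, so no string is accepted by exactly one of the machines: L(R) \ L(S) and L(S) \ L(R) are both empty.
Hence every string is accepted by R iff it is accepted by S, and the two languages coincide.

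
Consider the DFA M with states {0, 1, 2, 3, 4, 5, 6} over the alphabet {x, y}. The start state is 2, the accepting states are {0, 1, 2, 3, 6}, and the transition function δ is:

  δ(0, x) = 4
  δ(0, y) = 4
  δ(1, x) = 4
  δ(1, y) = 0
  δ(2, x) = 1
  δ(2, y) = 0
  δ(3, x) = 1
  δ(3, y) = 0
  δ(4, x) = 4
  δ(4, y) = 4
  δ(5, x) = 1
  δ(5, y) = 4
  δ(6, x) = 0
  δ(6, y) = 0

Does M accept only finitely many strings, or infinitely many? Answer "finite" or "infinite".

finite

The useful states (reachable from 2 and able to reach an accepting state) are {0, 1, 2}.
Restricted to these states the transition graph has no cycle, so every accepting path has bounded length and L is finite.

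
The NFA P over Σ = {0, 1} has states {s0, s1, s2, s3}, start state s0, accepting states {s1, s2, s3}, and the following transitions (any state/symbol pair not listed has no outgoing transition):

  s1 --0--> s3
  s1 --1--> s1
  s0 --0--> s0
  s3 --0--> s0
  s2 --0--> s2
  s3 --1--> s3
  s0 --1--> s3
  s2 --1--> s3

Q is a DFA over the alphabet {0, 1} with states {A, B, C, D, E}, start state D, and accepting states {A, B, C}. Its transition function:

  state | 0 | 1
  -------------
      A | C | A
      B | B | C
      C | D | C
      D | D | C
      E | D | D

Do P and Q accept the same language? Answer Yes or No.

Exploring the product automaton P × Q from the start pair (s0, D), following both machines on each input symbol, reaches 2 state pairs: (s0, D), (s3, C).
P accepts in {s1, s2, s3} and Q accepts in {A, B, C}. In every reachable pair the two components are either both accepting — (s3, C) — or both non-accepting, so no string is accepted by exactly one of the machines: L(P) \ L(Q) and L(Q) \ L(P) are both empty.
Hence every string is accepted by P iff it is accepted by Q, and the two languages coincide.

Yes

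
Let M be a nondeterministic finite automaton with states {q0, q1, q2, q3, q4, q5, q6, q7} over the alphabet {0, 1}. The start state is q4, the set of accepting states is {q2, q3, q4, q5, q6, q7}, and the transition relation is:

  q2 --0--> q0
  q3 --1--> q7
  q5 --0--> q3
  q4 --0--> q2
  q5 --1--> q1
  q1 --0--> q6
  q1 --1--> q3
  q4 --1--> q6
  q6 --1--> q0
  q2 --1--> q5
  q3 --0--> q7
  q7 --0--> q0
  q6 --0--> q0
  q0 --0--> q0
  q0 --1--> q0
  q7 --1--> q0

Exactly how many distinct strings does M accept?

The useful subgraph on states {q1, q2, q3, q4, q5, q6, q7} is acyclic, so L(M) is finite; the longest accepting path visits 6 useful states, giving maximum string length 5.
Counting accepting paths from q4 by length: 1 of length 0, 2 of length 1, 1 of length 2, 1 of length 3, 4 of length 4, 2 of length 5. Total 11.

11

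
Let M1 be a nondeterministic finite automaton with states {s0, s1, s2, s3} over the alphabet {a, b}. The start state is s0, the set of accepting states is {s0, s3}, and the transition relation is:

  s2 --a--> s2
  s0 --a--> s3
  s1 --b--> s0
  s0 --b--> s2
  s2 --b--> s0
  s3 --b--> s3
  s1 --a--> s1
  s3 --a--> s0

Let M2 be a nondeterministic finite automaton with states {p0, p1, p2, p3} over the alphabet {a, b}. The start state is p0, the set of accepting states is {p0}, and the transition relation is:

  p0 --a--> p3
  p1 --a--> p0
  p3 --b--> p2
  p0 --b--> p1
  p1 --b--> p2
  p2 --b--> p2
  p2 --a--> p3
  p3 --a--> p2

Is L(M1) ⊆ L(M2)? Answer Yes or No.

No

The string a is in L(M1) but not in L(M2).
So L(M1) ⊄ L(M2).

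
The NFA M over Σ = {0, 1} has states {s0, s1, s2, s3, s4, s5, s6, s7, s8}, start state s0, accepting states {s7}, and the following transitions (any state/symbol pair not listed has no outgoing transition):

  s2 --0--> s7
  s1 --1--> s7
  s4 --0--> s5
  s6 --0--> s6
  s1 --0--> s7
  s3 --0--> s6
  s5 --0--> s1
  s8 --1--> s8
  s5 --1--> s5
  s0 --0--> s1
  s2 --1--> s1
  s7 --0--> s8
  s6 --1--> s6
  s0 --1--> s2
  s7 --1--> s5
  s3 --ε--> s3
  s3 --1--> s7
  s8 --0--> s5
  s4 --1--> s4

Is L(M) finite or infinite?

State s8 is reachable from the start and can reach an accepting state, and it lies on the cycle s8 → s8.
Traversing that cycle any number of times yields accepted strings of unbounded length, so the language is infinite.

infinite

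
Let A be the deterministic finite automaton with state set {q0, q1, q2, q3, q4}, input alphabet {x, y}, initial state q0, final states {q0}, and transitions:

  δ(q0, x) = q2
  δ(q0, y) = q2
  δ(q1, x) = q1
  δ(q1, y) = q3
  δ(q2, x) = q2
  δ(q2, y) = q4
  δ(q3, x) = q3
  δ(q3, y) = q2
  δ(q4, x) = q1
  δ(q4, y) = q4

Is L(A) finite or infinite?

finite

The useful states (reachable from q0 and able to reach an accepting state) are {q0}.
Restricted to these states the transition graph has no cycle, so every accepting path has bounded length and L is finite.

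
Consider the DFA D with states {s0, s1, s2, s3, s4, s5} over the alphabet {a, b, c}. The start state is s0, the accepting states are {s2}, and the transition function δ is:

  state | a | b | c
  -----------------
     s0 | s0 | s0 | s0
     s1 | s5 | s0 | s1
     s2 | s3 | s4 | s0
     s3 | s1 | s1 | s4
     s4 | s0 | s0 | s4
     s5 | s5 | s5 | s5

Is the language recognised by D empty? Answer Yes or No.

The states reachable from the start state are {s0}.
None of the accepting states {s2} is reachable, so no string is accepted and L(D) = ∅.

Yes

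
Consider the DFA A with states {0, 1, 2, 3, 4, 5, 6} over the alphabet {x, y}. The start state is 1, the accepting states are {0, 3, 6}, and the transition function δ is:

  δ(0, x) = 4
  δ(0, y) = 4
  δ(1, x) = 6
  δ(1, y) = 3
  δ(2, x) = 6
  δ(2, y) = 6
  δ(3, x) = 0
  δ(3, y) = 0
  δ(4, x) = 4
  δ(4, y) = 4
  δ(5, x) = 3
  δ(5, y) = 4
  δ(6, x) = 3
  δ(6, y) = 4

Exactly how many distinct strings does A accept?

7

The useful subgraph on states {0, 1, 3, 6} is acyclic, so L(A) is finite; the longest accepting path visits 4 useful states, giving maximum string length 3.
Counting accepting paths from 1 by length: 2 of length 1, 3 of length 2, 2 of length 3. Total 7.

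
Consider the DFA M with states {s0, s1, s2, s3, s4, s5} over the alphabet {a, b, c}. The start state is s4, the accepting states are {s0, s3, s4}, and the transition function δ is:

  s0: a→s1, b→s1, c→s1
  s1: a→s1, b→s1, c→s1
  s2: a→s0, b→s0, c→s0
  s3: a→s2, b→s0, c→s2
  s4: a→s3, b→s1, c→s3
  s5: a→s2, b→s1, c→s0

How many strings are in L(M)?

The useful subgraph on states {s0, s2, s3, s4} is acyclic, so L(M) is finite; the longest accepting path visits 4 useful states, giving maximum string length 3.
Counting accepting paths from s4 by length: 1 of length 0, 2 of length 1, 2 of length 2, 12 of length 3. Total 17.

17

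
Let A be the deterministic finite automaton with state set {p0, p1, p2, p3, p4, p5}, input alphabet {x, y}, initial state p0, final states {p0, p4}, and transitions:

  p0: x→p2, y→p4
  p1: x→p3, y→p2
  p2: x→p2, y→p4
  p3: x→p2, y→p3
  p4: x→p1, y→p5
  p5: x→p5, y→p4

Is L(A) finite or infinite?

State p2 is reachable from the start and can reach an accepting state, and it lies on the cycle p2 → p2.
Traversing that cycle any number of times yields accepted strings of unbounded length, so the language is infinite.

infinite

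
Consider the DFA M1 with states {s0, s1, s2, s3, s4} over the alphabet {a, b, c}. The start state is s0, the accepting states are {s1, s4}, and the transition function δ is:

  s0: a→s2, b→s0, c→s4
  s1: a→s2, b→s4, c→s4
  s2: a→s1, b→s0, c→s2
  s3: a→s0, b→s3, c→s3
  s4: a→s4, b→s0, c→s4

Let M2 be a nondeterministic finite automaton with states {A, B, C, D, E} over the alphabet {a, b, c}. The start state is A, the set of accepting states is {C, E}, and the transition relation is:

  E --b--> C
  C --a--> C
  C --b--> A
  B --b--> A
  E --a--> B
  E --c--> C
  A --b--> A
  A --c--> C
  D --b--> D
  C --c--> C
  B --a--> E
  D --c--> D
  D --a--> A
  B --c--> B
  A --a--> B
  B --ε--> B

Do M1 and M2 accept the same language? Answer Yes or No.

Yes

Exploring the product automaton M1 × M2 from the start pair (s0, A), following both machines on each input symbol, reaches 4 state pairs: (s0, A), (s2, B), (s4, C), (s1, E).
M1 accepts in {s1, s4} and M2 accepts in {C, E}. In every reachable pair the two components are either both accepting — (s4, C), (s1, E) — or both non-accepting, so no string is accepted by exactly one of the machines: L(M1) \ L(M2) and L(M2) \ L(M1) are both empty.
Hence every string is accepted by M1 iff it is accepted by M2, and the two languages coincide.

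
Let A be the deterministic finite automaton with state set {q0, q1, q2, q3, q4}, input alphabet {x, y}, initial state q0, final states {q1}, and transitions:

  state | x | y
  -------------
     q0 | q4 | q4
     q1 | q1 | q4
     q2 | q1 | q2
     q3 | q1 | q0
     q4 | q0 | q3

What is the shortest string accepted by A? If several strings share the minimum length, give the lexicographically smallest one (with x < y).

A breadth-first search from q0 reaches an accepting state first via the path q0 → q4 → q3 → q1 on input xyx.
No string of length < 3 is accepted (BFS exhausts all shorter strings without reaching an accepting state), and xyx is the lexicographically least accepting string of length 3.

xyx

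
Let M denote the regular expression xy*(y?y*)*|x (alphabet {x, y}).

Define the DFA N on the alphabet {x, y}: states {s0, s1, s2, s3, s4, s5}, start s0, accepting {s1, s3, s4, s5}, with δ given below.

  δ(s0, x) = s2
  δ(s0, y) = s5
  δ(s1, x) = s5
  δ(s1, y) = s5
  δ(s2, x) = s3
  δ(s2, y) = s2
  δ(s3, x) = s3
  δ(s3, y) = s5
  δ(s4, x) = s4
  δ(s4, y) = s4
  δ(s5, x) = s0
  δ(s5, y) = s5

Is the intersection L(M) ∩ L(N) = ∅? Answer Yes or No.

Yes

Converting the expression M to a DFA (subset construction, then merging equivalent states) gives the minimal DFA with states {m0, m1, m2}, start state m0, accepting states {m1} and transitions m0: x→m1, y→m2; m1: x→m2, y→m1; m2: x→m2, y→m2.
Exploring the product automaton M × N from the start pair (m0, s0), following both machines on each input symbol, reaches 6 state pairs: (m0, s0), (m1, s2), (m2, s5), (m2, s3), (m2, s0), (m2, s2).
M accepts in {m1} and N accepts in {s1, s3, s4, s5}; no reachable pair has both components accepting, so no string drives both machines to acceptance simultaneously and L(M) ∩ L(N) = ∅.
So no string is accepted by both, and the intersection is empty.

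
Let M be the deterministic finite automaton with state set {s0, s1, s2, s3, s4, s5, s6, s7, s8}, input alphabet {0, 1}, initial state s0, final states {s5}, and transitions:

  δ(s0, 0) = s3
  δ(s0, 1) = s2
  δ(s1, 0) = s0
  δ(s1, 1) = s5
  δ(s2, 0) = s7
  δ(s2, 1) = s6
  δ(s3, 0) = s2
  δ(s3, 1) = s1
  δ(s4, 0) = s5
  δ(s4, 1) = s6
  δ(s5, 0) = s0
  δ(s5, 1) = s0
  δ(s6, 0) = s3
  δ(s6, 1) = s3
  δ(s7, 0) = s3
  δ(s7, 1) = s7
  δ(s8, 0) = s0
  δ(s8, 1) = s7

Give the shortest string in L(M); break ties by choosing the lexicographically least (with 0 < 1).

A breadth-first search from s0 reaches an accepting state first via the path s0 → s3 → s1 → s5 on input 011.
No string of length < 3 is accepted (BFS exhausts all shorter strings without reaching an accepting state), and 011 is the lexicographically least accepting string of length 3.

011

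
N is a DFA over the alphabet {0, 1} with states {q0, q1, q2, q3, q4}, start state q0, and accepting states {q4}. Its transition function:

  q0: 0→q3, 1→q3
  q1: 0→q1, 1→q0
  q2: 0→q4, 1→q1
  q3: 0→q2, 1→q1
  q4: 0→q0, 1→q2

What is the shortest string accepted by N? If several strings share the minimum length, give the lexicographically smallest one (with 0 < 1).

000

A breadth-first search from q0 reaches an accepting state first via the path q0 → q3 → q2 → q4 on input 000.
No string of length < 3 is accepted (BFS exhausts all shorter strings without reaching an accepting state), and 000 is the lexicographically least accepting string of length 3.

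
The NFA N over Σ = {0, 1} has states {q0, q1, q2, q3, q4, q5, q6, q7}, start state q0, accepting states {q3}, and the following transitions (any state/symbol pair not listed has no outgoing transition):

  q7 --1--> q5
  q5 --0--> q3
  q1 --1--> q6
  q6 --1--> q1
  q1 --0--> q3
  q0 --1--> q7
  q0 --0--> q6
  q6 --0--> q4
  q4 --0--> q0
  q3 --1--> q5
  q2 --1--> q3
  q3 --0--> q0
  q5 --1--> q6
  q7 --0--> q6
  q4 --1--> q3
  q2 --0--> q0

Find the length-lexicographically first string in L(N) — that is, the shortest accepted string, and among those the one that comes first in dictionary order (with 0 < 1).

A breadth-first search from q0 reaches an accepting state first via the path q0 → q6 → q4 → q3 on input 001.
No string of length < 3 is accepted (BFS exhausts all shorter strings without reaching an accepting state), and 001 is the lexicographically least accepting string of length 3.

001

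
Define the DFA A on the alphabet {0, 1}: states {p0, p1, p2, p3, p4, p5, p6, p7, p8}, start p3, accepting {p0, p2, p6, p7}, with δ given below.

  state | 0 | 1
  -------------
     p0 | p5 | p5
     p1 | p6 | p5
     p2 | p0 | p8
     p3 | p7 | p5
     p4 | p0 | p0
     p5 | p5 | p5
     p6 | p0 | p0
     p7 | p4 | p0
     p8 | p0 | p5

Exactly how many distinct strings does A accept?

4

The useful subgraph on states {p0, p3, p4, p7} is acyclic, so L(A) is finite; the longest accepting path visits 4 useful states, giving maximum string length 3.
Counting accepting paths from p3 by length: 1 of length 1, 1 of length 2, 2 of length 3. Total 4.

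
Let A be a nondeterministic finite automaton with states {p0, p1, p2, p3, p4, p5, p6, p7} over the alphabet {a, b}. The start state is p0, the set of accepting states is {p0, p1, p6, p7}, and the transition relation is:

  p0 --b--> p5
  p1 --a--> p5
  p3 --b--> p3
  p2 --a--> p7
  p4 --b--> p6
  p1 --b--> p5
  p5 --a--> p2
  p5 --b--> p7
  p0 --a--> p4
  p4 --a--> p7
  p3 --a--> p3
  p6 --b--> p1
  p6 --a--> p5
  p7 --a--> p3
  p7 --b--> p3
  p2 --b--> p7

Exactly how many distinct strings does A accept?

The useful subgraph on states {p0, p1, p2, p4, p5, p6, p7} is acyclic, so L(A) is finite; the longest accepting path visits 7 useful states, giving maximum string length 6.
Counting accepting paths from p0 by length: 1 of length 0, 3 of length 2, 3 of length 3, 1 of length 4, 4 of length 5, 4 of length 6. Total 16.

16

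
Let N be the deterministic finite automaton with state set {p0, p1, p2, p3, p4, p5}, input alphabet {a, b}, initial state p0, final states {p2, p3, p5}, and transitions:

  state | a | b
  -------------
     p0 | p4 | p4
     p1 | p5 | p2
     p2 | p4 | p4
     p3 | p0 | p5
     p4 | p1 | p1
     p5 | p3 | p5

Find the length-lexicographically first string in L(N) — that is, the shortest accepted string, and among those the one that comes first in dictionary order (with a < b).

aaa

A breadth-first search from p0 reaches an accepting state first via the path p0 → p4 → p1 → p5 on input aaa.
No string of length < 3 is accepted (BFS exhausts all shorter strings without reaching an accepting state), and aaa is the lexicographically least accepting string of length 3.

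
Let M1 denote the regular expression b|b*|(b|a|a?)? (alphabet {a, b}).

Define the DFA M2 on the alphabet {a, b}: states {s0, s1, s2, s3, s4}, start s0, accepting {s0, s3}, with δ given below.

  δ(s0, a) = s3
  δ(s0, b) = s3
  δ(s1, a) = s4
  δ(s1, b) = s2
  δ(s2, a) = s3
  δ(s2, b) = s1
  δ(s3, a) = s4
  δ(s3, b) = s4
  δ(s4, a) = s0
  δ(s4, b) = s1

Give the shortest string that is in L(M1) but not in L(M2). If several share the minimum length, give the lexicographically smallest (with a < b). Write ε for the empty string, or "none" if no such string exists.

The string bb is accepted by M1 but not by M2.
No shorter string lies in the difference, and bb is the lexicographically first length-2 string in L(M1) \ L(M2).

bb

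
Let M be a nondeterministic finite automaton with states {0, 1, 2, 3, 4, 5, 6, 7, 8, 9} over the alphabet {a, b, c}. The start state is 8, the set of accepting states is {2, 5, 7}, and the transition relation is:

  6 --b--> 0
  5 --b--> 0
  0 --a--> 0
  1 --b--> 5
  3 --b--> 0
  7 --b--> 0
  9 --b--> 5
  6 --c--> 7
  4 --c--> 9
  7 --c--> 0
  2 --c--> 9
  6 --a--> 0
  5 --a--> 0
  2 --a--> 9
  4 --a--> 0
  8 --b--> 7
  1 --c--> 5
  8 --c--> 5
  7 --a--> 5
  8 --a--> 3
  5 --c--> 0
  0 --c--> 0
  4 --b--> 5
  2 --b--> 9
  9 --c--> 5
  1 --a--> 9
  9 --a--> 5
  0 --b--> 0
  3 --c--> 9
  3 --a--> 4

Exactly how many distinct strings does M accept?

The useful subgraph on states {3, 4, 5, 7, 8, 9} is acyclic, so L(M) is finite; the longest accepting path visits 5 useful states, giving maximum string length 4.
Counting accepting paths from 8 by length: 2 of length 1, 1 of length 2, 4 of length 3, 3 of length 4. Total 10.

10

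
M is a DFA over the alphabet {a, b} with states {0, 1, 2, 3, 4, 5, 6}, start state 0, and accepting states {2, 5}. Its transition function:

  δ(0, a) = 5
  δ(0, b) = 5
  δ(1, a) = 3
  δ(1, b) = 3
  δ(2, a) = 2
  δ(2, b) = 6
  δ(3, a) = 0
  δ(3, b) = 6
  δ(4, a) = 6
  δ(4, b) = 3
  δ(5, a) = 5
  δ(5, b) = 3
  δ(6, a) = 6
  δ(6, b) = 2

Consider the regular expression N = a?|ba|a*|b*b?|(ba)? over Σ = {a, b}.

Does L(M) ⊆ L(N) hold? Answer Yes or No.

No

The string baa is in L(M) but not in L(N).
So L(M) ⊄ L(N).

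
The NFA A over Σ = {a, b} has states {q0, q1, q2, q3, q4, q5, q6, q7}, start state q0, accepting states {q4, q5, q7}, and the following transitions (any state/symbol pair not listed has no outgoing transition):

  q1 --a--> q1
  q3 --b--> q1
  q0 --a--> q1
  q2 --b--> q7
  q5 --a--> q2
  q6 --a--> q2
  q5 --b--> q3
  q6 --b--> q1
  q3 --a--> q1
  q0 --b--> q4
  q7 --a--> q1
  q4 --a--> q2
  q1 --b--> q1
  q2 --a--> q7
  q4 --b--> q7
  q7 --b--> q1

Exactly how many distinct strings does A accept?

The useful subgraph on states {q0, q2, q4, q7} is acyclic, so L(A) is finite; the longest accepting path visits 4 useful states, giving maximum string length 3.
Counting accepting paths from q0 by length: 1 of length 1, 1 of length 2, 2 of length 3. Total 4.

4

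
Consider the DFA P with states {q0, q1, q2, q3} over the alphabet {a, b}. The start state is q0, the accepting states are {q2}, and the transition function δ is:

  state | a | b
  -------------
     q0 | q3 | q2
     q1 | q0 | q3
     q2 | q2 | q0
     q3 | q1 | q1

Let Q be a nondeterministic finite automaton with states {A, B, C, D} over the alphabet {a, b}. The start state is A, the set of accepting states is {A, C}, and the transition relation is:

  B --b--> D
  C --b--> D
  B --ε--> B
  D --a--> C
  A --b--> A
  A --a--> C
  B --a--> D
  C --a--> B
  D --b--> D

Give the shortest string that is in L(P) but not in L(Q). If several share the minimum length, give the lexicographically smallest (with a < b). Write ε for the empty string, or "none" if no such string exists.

baa

The string baa is accepted by P but not by Q.
No shorter string lies in the difference, and baa is the lexicographically first length-3 string in L(P) \ L(Q).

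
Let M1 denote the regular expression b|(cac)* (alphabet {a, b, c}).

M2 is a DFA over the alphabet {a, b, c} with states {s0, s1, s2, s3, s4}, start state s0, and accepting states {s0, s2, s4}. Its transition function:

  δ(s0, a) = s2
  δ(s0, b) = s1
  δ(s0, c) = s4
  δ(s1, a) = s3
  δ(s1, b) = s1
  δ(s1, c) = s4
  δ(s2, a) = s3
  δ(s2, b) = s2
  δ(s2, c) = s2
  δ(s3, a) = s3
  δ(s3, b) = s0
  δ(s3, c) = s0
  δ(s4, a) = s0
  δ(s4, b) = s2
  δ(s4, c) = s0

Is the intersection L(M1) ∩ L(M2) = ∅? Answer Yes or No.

No

The empty string ε is accepted by both M1 and M2.
Hence L(M1) ∩ L(M2) ≠ ∅.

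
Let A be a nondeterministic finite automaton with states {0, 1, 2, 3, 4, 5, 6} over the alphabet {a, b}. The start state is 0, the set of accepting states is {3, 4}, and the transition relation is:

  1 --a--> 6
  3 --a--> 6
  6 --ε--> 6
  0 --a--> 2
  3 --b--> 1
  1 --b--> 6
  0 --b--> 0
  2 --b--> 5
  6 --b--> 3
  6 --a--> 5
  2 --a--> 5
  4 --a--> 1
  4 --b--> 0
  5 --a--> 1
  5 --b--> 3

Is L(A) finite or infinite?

infinite

State 0 is reachable from the start and can reach an accepting state, and it lies on the cycle 0 → 0.
Traversing that cycle any number of times yields accepted strings of unbounded length, so the language is infinite.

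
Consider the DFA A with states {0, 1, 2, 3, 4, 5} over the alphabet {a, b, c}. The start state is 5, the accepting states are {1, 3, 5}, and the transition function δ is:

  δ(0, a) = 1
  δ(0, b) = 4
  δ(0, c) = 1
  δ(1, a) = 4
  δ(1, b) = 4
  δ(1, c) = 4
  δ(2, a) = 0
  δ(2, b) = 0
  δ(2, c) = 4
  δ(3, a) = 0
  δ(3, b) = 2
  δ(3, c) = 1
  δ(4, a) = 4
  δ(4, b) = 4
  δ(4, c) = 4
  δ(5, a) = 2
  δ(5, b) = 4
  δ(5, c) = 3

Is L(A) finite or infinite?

The useful states (reachable from 5 and able to reach an accepting state) are {0, 1, 2, 3, 5}.
Restricted to these states the transition graph has no cycle, so every accepting path has bounded length and L is finite.

finite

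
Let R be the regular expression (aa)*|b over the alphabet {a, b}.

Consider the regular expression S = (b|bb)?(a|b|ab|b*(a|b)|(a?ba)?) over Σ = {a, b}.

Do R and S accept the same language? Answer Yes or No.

No

The string aa is accepted by R but rejected by S.
So L(R) ≠ L(S).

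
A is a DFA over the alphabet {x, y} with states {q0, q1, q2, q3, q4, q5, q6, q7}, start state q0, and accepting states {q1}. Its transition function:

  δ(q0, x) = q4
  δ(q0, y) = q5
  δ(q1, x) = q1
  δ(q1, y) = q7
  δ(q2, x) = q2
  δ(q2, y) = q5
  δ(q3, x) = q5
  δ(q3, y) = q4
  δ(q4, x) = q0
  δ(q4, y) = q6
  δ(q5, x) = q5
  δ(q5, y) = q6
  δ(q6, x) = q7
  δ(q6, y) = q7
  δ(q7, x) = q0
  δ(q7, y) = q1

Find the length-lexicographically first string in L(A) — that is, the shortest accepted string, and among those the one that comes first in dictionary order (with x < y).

A breadth-first search from q0 reaches an accepting state first via the path q0 → q4 → q6 → q7 → q1 on input xyxy.
No string of length < 4 is accepted (BFS exhausts all shorter strings without reaching an accepting state), and xyxy is the lexicographically least accepting string of length 4.

xyxy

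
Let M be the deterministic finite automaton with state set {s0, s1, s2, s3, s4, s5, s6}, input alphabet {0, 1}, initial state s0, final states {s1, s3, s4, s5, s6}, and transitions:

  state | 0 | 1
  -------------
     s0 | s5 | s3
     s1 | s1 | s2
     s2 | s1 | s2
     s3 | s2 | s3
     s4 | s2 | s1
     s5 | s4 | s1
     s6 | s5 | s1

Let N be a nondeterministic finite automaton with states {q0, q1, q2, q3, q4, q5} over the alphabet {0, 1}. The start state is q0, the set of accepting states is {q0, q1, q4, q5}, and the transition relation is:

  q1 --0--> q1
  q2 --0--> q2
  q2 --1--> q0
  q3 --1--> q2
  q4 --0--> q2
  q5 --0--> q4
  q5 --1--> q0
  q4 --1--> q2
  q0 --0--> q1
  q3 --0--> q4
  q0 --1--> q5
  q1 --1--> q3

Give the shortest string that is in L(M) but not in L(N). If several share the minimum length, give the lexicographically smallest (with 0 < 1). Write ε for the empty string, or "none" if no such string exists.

The string 01 is accepted by M but not by N.
No shorter string lies in the difference, and 01 is the lexicographically first length-2 string in L(M) \ L(N).

01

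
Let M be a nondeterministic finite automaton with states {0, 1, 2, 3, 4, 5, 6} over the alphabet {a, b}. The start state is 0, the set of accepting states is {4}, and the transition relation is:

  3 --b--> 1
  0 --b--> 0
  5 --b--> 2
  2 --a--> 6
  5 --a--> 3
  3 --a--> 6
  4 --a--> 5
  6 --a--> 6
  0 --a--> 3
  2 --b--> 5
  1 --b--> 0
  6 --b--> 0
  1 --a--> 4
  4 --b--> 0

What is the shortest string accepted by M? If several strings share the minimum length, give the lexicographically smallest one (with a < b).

A breadth-first search from 0 reaches an accepting state first via the path 0 → 3 → 1 → 4 on input aba.
No string of length < 3 is accepted (BFS exhausts all shorter strings without reaching an accepting state), and aba is the lexicographically least accepting string of length 3.

aba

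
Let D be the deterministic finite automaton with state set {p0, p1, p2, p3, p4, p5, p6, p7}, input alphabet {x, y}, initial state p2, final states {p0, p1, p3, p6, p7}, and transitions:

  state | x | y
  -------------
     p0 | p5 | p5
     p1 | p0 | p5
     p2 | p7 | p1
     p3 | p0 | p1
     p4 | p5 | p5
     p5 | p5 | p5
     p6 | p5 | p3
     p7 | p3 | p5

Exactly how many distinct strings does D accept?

The useful subgraph on states {p0, p1, p2, p3, p7} is acyclic, so L(D) is finite; the longest accepting path visits 5 useful states, giving maximum string length 4.
Counting accepting paths from p2 by length: 2 of length 1, 2 of length 2, 2 of length 3, 1 of length 4. Total 7.

7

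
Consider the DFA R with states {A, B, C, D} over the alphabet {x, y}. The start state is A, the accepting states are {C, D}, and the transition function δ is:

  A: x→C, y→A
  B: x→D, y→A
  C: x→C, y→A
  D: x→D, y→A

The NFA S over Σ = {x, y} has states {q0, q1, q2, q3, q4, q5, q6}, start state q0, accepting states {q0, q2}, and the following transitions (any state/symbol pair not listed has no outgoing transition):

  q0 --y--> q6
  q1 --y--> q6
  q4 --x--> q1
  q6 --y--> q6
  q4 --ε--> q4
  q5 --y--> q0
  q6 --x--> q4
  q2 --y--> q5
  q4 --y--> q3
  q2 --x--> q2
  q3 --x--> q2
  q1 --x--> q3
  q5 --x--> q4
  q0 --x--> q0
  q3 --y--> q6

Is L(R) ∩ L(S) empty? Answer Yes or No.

The string x is accepted by both R and S.
Hence L(R) ∩ L(S) ≠ ∅.

No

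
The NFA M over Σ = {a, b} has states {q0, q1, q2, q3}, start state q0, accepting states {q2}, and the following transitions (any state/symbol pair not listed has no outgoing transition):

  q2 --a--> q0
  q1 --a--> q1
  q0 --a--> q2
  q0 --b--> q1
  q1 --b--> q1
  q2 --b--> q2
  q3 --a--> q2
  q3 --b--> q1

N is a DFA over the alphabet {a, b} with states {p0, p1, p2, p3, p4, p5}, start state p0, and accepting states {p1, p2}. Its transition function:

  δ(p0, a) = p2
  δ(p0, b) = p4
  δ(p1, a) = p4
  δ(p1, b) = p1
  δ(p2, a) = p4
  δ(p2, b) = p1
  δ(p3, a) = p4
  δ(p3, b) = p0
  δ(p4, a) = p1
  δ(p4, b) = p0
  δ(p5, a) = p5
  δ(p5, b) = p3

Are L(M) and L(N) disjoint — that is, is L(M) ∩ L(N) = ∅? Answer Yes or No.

No

The string a is accepted by both M and N.
Hence L(M) ∩ L(N) ≠ ∅.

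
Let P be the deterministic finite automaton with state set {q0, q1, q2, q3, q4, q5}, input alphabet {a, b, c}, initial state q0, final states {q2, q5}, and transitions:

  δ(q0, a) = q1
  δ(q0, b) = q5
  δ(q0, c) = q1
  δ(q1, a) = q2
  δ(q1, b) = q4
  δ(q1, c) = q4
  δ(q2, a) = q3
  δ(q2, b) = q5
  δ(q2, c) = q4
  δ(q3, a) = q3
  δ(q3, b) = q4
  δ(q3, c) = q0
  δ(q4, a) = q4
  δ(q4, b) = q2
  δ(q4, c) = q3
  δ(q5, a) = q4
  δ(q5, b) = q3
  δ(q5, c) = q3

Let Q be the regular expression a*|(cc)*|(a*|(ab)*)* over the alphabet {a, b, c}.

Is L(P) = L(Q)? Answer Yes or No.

The string b is accepted by P but rejected by Q.
So L(P) ≠ L(Q).

No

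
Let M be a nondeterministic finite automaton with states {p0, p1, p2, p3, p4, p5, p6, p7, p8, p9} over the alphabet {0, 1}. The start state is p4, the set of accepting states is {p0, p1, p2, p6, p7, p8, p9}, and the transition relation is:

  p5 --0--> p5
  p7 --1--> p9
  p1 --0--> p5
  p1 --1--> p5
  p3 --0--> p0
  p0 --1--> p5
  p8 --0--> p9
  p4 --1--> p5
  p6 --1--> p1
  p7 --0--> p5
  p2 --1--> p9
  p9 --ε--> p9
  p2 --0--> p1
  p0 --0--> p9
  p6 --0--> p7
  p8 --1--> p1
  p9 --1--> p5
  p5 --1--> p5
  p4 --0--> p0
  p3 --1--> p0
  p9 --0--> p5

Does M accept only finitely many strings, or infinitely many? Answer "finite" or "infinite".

The useful states (reachable from p4 and able to reach an accepting state) are {p0, p4, p9}.
Restricted to these states the transition graph has no cycle, so every accepting path has bounded length and L is finite.

finite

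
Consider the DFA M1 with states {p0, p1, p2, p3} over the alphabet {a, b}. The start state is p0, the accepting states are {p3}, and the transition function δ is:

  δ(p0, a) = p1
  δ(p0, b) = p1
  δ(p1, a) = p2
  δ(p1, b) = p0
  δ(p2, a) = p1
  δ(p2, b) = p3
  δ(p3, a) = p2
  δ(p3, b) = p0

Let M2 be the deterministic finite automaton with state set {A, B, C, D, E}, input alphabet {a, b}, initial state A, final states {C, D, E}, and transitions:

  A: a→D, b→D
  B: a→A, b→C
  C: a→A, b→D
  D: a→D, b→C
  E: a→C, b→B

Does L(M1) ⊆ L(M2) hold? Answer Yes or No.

Exploring the product automaton M1 × M2 from the start pair (p0, A), following both machines on each input symbol, reaches 10 state pairs: (p0, A), (p1, D), (p2, D), (p0, C), (p3, C), (p1, A), (p2, A), (p0, D), (p3, D), (p1, C).
M1 accepts in {p3} and M2 accepts in {C, D, E}. The reachable pairs whose M1-component is accepting are (p3, C), (p3, D); in each of them the M2-component is accepting too, so the product for L(M1) \ L(M2) (M1-component accepting, M2-component rejecting) has no reachable accepting pair and the difference is empty.
Hence every string in L(M1) is also in L(M2).

Yes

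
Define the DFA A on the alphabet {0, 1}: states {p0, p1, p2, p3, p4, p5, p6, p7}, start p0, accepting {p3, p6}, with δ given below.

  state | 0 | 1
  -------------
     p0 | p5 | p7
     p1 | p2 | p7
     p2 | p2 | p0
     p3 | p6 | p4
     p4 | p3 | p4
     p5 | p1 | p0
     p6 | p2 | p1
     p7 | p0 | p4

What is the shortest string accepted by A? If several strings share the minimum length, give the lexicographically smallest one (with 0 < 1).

110

A breadth-first search from p0 reaches an accepting state first via the path p0 → p7 → p4 → p3 on input 110.
No string of length < 3 is accepted (BFS exhausts all shorter strings without reaching an accepting state), and 110 is the lexicographically least accepting string of length 3.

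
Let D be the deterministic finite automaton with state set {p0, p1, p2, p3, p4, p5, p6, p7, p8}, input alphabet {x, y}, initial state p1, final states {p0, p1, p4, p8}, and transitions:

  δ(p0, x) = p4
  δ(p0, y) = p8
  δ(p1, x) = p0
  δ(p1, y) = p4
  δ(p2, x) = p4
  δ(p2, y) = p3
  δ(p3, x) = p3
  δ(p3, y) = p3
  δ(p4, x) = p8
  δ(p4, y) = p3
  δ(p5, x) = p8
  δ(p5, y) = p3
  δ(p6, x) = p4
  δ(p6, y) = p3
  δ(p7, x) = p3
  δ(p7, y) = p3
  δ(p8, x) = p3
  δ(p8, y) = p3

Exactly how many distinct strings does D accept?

The useful subgraph on states {p0, p1, p4, p8} is acyclic, so L(D) is finite; the longest accepting path visits 4 useful states, giving maximum string length 3.
Counting accepting paths from p1 by length: 1 of length 0, 2 of length 1, 3 of length 2, 1 of length 3. Total 7.

7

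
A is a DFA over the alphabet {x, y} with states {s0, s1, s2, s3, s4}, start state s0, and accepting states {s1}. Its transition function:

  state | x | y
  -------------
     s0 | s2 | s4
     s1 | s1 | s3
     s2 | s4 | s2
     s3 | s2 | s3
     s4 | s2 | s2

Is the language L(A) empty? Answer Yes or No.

Yes

The states reachable from the start state are {s0, s2, s4}.
None of the accepting states {s1} is reachable, so no string is accepted and L(A) = ∅.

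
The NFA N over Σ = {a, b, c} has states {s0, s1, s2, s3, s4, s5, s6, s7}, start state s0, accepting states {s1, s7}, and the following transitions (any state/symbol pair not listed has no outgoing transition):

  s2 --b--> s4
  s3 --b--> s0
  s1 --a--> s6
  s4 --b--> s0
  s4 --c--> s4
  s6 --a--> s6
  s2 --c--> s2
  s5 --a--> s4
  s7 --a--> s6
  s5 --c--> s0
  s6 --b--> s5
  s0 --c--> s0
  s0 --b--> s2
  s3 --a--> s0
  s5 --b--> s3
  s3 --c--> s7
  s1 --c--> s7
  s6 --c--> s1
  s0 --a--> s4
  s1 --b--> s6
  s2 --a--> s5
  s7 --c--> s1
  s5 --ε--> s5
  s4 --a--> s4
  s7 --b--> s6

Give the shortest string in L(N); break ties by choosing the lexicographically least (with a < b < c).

A breadth-first search from s0 reaches an accepting state first via the path s0 → s2 → s5 → s3 → s7 on input babc.
No string of length < 4 is accepted (BFS exhausts all shorter strings without reaching an accepting state), and babc is the lexicographically least accepting string of length 4.

babc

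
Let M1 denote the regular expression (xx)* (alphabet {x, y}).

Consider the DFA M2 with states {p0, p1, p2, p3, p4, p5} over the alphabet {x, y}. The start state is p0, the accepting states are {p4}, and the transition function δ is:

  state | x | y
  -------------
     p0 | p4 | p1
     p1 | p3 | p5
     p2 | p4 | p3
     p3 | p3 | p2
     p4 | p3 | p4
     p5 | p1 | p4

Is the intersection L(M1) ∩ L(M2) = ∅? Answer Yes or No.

Yes

Converting the expression M1 to a DFA (subset construction, then merging equivalent states) gives the minimal DFA with states {r0, r1, r2}, start state r0, accepting states {r0} and transitions r0: x→r1, y→r2; r1: x→r0, y→r2; r2: x→r2, y→r2.
Exploring the product automaton M1 × M2 from the start pair (r0, p0), following both machines on each input symbol, reaches 9 state pairs: (r0, p0), (r1, p4), (r2, p1), (r0, p3), (r2, p4), (r2, p3), (r2, p5), (r1, p3), (r2, p2).
M1 accepts in {r0} and M2 accepts in {p4}; no reachable pair has both components accepting, so no string drives both machines to acceptance simultaneously and L(M1) ∩ L(M2) = ∅.
So no string is accepted by both, and the intersection is empty.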